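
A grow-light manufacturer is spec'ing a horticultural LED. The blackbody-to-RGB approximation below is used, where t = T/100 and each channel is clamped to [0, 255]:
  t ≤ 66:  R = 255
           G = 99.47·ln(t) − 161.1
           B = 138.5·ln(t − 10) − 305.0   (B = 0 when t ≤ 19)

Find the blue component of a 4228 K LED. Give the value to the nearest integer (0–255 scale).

t = 4228/100 = 42.28; the t ≤ 66 branch applies.
B = 138.5·ln(42.28 − 10) − 305.0 = 138.5·ln 32.28 − 305.0 = 138.5·3.4744 − 305.0 = 176.211.
Rounded: 176.

176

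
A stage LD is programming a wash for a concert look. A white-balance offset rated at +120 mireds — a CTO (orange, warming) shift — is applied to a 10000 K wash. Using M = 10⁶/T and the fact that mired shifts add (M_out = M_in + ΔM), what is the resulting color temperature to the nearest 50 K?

M_in = 10⁶/10000 = 100.00 mireds.
M_out = 100.00 + (+120) = 220.00 mireds.
T_out = 10⁶/220.00 = 4545.5 K → 4550 K.

4550 K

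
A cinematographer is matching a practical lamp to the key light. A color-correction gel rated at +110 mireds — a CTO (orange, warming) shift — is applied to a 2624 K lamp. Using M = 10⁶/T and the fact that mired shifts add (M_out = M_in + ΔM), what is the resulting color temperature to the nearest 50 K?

2050 K

M_in = 10⁶/2624 = 381.10 mireds.
M_out = 381.10 + (+110) = 491.10 mireds.
T_out = 10⁶/491.10 = 2036.3 K → 2050 K.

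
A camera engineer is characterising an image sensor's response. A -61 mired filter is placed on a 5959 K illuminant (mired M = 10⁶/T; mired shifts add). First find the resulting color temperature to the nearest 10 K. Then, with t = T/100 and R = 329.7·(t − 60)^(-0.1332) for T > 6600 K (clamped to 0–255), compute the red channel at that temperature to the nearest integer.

M_in = 10⁶/5959 = 167.81; M_out = 167.81 + (-61) = 106.81.
T_out = 10⁶/106.81 = 9362.1 K → 9360 K; t = 93.6.
R = 329.7·(93.6 − 60)^(-0.1332) = 329.7·33.6^(-0.1332) = 329.7·0.62617 = 206.448.
Rounded: 206.

206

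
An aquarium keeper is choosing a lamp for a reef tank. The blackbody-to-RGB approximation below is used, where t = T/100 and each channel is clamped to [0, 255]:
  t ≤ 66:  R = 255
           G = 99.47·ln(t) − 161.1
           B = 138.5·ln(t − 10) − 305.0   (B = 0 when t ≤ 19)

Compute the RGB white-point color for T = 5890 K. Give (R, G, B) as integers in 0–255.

(255, 244, 234)

t = 5890/100 = 58.9; the t ≤ 66 branch applies.
R = 255 by definition for t ≤ 66.
G = 99.47·ln 58.9 − 161.1 = 99.47·4.0758 − 161.1 = 244.324.
B = 138.5·ln(58.9 − 10) − 305.0 = 138.5·ln 48.9 − 305.0 = 138.5·3.8898 − 305.0 = 233.734.
Rounded: (255, 244, 234).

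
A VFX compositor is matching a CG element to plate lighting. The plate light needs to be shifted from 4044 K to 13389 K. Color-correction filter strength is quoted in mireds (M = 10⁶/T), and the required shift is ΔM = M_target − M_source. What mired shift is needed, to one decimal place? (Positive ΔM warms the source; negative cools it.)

-172.6 mireds

M_source = 10⁶/4044 = 247.280; M_target = 10⁶/13389 = 74.688.
ΔM = 74.688 − 247.280 = -172.592 → -172.6 mireds, a cooling shift.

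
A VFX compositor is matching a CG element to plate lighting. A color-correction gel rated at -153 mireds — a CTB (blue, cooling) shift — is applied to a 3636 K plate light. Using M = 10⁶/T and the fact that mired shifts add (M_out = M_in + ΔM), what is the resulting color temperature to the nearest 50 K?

M_in = 10⁶/3636 = 275.03 mireds.
M_out = 275.03 + (-153) = 122.03 mireds.
T_out = 10⁶/122.03 = 8194.9 K → 8200 K.

8200 K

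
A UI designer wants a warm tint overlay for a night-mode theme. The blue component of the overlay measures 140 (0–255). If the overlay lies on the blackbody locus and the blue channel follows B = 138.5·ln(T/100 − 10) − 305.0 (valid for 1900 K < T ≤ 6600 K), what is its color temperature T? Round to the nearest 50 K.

ln(t − 10) = (140 + 305.0) / 138.5 = 3.2130.
t − 10 = e^3.2130 = 24.853, so t = 34.853.
T = 100·t = 3485 K → 3500 K to the nearest 50 K.

3500 K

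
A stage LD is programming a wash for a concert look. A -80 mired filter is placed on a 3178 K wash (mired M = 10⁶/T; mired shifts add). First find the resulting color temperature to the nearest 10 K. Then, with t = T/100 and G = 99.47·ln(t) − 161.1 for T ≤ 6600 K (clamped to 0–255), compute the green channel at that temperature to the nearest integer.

212

M_in = 10⁶/3178 = 314.66; M_out = 314.66 + (-80) = 234.66.
T_out = 10⁶/234.66 = 4261.4 K → 4260 K; t = 42.6.
G = 99.47·ln 42.6 − 161.1 = 99.47·3.7519 − 161.1 = 212.097.
Rounded: 212.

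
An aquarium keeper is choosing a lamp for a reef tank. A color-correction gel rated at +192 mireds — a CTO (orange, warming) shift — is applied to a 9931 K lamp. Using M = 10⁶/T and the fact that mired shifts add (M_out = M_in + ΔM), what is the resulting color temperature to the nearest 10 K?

3420 K

M_in = 10⁶/9931 = 100.69 mireds.
M_out = 100.69 + (+192) = 292.69 mireds.
T_out = 10⁶/292.69 = 3416.5 K → 3420 K.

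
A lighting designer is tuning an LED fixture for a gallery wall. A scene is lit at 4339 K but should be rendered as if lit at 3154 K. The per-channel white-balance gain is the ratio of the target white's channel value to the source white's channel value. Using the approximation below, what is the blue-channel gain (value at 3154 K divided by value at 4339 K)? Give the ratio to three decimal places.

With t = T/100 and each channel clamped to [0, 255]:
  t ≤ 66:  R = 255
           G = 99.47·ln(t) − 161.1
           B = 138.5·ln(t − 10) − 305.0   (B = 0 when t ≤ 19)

At 4339 K (t = 43.39):
  B = 138.5·ln(43.39 − 10) − 305.0 = 138.5·ln 33.39 − 305.0 = 138.5·3.5083 − 305.0 = 180.894.
At 3154 K (t = 31.54):
  B = 138.5·ln(31.54 − 10) − 305.0 = 138.5·ln 21.54 − 305.0 = 138.5·3.0699 − 305.0 = 120.183.
Gain = 120.183 / 180.894 = 0.6644 → 0.664.

0.664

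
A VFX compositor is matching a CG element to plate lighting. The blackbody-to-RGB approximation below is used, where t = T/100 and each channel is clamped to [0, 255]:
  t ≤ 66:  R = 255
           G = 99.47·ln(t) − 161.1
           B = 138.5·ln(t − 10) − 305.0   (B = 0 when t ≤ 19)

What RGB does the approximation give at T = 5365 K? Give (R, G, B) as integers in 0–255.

t = 5365/100 = 53.65; the t ≤ 66 branch applies.
R = 255 by definition for t ≤ 66.
G = 99.47·ln 53.65 − 161.1 = 99.47·3.9825 − 161.1 = 235.037.
B = 138.5·ln(53.65 − 10) − 305.0 = 138.5·ln 43.65 − 305.0 = 138.5·3.7762 − 305.0 = 218.004.
Rounded: (255, 235, 218).

(255, 235, 218)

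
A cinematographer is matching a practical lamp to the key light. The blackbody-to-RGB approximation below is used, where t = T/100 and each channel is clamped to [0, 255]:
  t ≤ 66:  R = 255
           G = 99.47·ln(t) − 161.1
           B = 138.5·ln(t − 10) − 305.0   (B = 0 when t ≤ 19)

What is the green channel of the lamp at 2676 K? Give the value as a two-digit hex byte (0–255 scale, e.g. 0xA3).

0xA6

t = 2676/100 = 26.76; the t ≤ 66 branch applies.
G = 99.47·ln 26.76 − 161.1 = 99.47·3.2869 − 161.1 = 165.849.
Rounded: 166; in hex, 0xA6.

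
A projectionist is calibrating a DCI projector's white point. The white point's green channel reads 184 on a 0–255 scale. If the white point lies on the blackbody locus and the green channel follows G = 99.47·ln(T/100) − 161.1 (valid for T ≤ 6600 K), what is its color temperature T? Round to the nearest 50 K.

ln t = (184 + 161.1) / 99.47 = 3.4694.
t = e^3.4694 = 32.117.
T = 100·t = 3212 K → 3200 K to the nearest 50 K.

3200 K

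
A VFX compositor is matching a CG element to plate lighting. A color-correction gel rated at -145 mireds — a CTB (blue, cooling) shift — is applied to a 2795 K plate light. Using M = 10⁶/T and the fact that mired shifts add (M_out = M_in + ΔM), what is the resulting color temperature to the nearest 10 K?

M_in = 10⁶/2795 = 357.78 mireds.
M_out = 357.78 + (-145) = 212.78 mireds.
T_out = 10⁶/212.78 = 4699.7 K → 4700 K.

4700 K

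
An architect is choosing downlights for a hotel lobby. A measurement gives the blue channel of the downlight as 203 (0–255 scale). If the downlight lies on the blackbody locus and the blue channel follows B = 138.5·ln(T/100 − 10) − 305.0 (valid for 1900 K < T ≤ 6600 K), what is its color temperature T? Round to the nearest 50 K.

ln(t − 10) = (203 + 305.0) / 138.5 = 3.6679.
t − 10 = e^3.6679 = 39.168, so t = 49.168.
T = 100·t = 4917 K → 4900 K to the nearest 50 K.

4900 K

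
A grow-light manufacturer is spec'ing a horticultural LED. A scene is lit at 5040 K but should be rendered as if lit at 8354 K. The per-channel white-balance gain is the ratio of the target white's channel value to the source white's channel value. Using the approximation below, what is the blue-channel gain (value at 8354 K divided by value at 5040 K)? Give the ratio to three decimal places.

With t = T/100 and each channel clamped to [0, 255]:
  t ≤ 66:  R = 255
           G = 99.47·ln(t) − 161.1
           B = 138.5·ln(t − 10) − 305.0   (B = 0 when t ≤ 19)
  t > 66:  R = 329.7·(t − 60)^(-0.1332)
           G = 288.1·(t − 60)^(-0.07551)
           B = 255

1.230

At 5040 K (t = 50.4):
  B = 138.5·ln(50.4 − 10) − 305.0 = 138.5·ln 40.4 − 305.0 = 138.5·3.6988 − 305.0 = 207.288.
At 8354 K (t = 83.54):
  B = 255 by definition for t > 66.
Gain = 255.000 / 207.288 = 1.2302 → 1.230.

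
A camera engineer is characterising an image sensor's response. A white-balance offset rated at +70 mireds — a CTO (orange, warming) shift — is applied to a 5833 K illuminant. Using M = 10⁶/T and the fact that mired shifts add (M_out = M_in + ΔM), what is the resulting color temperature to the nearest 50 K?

4150 K

M_in = 10⁶/5833 = 171.44 mireds.
M_out = 171.44 + (+70) = 241.44 mireds.
T_out = 10⁶/241.44 = 4141.8 K → 4150 K.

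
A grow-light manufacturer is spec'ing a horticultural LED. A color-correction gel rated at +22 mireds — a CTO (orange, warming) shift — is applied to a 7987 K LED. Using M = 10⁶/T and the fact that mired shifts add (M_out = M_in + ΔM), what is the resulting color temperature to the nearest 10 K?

6790 K

M_in = 10⁶/7987 = 125.20 mireds.
M_out = 125.20 + (+22) = 147.20 mireds.
T_out = 10⁶/147.20 = 6793.3 K → 6790 K.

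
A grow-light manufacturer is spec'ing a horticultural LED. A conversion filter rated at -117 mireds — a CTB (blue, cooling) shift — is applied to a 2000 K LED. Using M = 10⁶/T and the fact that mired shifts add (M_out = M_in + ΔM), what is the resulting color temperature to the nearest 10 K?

2610 K

M_in = 10⁶/2000 = 500.00 mireds.
M_out = 500.00 + (-117) = 383.00 mireds.
T_out = 10⁶/383.00 = 2611.0 K → 2610 K.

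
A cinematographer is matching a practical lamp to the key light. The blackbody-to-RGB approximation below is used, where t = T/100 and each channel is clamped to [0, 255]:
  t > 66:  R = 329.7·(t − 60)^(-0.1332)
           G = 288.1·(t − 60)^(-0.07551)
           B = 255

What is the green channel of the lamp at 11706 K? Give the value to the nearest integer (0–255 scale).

t = 11706/100 = 117.06; the t > 66 branch applies.
G = 288.1·(117.06 − 60)^(-0.07551) = 288.1·57.06^(-0.07551) = 288.1·0.73685 = 212.287.
Rounded: 212.

212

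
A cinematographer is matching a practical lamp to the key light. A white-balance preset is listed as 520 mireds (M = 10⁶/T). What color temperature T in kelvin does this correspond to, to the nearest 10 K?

1920 K

T = 10⁶ / 520 = 1923.08 K → 1920 K.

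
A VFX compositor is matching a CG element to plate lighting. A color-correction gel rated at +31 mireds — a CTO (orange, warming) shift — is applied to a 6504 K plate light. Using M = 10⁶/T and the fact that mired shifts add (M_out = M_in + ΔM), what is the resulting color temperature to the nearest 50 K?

5400 K

M_in = 10⁶/6504 = 153.75 mireds.
M_out = 153.75 + (+31) = 184.75 mireds.
T_out = 10⁶/184.75 = 5412.7 K → 5400 K.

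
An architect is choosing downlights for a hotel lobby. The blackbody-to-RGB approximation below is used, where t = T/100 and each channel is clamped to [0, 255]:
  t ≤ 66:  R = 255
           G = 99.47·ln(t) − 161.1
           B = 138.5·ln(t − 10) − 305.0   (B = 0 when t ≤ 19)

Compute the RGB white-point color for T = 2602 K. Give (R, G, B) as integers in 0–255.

(255, 163, 79)

t = 2602/100 = 26.02; the t ≤ 66 branch applies.
R = 255 by definition for t ≤ 66.
G = 99.47·ln 26.02 − 161.1 = 99.47·3.2589 − 161.1 = 163.059.
B = 138.5·ln(26.02 − 10) − 305.0 = 138.5·ln 16.02 − 305.0 = 138.5·2.7738 − 305.0 = 79.177.
Rounded: (255, 163, 79).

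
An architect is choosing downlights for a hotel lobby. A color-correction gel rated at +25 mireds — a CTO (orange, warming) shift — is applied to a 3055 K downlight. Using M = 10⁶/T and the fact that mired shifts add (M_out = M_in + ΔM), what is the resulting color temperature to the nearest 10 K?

2840 K

M_in = 10⁶/3055 = 327.33 mireds.
M_out = 327.33 + (+25) = 352.33 mireds.
T_out = 10⁶/352.33 = 2838.2 K → 2840 K.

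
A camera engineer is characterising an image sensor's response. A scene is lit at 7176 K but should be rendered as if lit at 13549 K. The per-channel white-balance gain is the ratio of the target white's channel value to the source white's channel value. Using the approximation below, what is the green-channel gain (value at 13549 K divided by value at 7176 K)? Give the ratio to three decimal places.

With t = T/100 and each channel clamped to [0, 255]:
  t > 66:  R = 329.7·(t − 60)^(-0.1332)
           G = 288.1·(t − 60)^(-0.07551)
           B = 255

At 7176 K (t = 71.76):
  G = 288.1·(71.76 − 60)^(-0.07551) = 288.1·11.76^(-0.07551) = 288.1·0.83018 = 239.176.
At 13549 K (t = 135.49):
  G = 288.1·(135.49 − 60)^(-0.07551) = 288.1·75.49^(-0.07551) = 288.1·0.72144 = 207.847.
Gain = 207.847 / 239.176 = 0.8690 → 0.869.

0.869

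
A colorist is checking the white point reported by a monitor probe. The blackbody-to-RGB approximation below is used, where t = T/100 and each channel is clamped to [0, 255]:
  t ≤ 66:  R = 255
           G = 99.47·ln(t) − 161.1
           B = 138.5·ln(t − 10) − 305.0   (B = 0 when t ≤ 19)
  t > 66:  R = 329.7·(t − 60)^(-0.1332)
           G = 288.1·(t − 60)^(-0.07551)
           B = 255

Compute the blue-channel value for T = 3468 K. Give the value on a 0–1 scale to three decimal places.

0.545

t = 3468/100 = 34.68; the t ≤ 66 branch applies.
B = 138.5·ln(34.68 − 10) − 305.0 = 138.5·ln 24.68 − 305.0 = 138.5·3.2060 − 305.0 = 139.030.
On a 0–1 scale: 139.030/255 = 0.5452 → 0.545.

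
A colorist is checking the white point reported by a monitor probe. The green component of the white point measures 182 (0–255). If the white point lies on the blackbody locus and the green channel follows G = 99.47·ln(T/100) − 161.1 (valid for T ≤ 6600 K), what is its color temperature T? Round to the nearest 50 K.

3150 K

ln t = (182 + 161.1) / 99.47 = 3.4493.
t = e^3.4493 = 31.478.
T = 100·t = 3148 K → 3150 K to the nearest 50 K.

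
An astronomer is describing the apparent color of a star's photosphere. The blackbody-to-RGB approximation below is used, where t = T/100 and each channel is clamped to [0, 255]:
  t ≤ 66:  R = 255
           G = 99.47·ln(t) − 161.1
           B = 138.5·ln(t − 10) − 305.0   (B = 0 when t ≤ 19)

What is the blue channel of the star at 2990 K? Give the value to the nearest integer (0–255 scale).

t = 2990/100 = 29.9; the t ≤ 66 branch applies.
B = 138.5·ln(29.9 − 10) − 305.0 = 138.5·ln 19.9 − 305.0 = 138.5·2.9907 − 305.0 = 109.215.
Rounded: 109.

109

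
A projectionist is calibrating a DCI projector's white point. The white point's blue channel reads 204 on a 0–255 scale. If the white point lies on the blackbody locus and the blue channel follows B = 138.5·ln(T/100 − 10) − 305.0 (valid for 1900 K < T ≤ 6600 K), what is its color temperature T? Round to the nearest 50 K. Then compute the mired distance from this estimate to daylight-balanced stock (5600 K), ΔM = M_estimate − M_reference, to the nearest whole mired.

+23 mireds

ln(t − 10) = (204 + 305.0) / 138.5 = 3.6751.
t − 10 = e^3.6751 = 39.452, so t = 49.452.
T = 100·t = 4945 K → 4950 K to the nearest 50 K.
M_estimate = 10⁶/4950 = 202.02; M_reference = 10⁶/5600 = 178.57.
ΔM = 202.02 − 178.57 = 23.45 → +23 mireds.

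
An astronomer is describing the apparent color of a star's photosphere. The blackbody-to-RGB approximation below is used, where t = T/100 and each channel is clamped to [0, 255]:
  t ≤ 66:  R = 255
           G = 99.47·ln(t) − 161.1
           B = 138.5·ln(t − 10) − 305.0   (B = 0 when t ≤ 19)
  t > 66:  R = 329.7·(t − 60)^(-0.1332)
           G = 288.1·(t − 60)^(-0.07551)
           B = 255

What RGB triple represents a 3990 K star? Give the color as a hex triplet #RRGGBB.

#FFCEA6

t = 3990/100 = 39.9; the t ≤ 66 branch applies.
R = 255 by definition for t ≤ 66.
G = 99.47·ln 39.9 − 161.1 = 99.47·3.6864 − 161.1 = 205.584.
B = 138.5·ln(39.9 − 10) − 305.0 = 138.5·ln 29.9 − 305.0 = 138.5·3.3979 − 305.0 = 165.603.
Rounded: (255, 206, 166).
In hex: #FFCEA6.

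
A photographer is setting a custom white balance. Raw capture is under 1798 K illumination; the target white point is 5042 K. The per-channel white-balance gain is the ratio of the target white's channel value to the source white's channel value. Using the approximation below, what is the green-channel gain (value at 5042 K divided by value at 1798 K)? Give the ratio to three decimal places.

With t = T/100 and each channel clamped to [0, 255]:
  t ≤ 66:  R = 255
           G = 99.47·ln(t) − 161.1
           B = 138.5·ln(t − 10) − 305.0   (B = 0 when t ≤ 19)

At 1798 K (t = 17.98):
  G = 99.47·ln 17.98 − 161.1 = 99.47·2.8893 − 161.1 = 126.295.
At 5042 K (t = 50.42):
  G = 99.47·ln 50.42 − 161.1 = 99.47·3.9204 − 161.1 = 228.861.
Gain = 228.861 / 126.295 = 1.8121 → 1.812.

1.812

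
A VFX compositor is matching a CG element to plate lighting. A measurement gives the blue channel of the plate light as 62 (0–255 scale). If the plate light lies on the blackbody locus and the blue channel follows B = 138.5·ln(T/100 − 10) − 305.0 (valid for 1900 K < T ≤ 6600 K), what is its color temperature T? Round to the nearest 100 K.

ln(t − 10) = (62 + 305.0) / 138.5 = 2.6498.
t − 10 = e^2.6498 = 14.151, so t = 24.151.
T = 100·t = 2415 K → 2400 K to the nearest 100 K.

2400 K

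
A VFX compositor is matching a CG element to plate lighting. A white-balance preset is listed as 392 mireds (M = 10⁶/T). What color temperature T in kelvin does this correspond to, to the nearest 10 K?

T = 10⁶ / 392 = 2551.02 K → 2550 K.

2550 K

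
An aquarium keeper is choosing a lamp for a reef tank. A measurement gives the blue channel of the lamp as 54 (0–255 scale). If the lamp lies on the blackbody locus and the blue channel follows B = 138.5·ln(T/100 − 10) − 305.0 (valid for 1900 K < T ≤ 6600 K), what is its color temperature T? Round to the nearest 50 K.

ln(t − 10) = (54 + 305.0) / 138.5 = 2.5921.
t − 10 = e^2.5921 = 13.357, so t = 23.357.
T = 100·t = 2336 K → 2350 K to the nearest 50 K.

2350 K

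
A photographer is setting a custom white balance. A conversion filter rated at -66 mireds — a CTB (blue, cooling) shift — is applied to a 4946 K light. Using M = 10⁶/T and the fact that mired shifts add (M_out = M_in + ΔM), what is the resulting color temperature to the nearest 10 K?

M_in = 10⁶/4946 = 202.18 mireds.
M_out = 202.18 + (-66) = 136.18 mireds.
T_out = 10⁶/136.18 = 7343.0 K → 7340 K.

7340 K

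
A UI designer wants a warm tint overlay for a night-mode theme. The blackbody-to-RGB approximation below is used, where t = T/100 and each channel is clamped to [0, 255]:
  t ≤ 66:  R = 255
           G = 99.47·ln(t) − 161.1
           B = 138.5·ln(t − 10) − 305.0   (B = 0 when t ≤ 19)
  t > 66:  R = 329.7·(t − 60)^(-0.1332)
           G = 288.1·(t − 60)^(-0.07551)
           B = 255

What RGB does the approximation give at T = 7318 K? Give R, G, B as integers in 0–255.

R=234, G=237, B=255

t = 7318/100 = 73.18; the t > 66 branch applies.
R = 329.7·(73.18 − 60)^(-0.1332) = 329.7·13.18^(-0.1332) = 329.7·0.70930 = 233.855.
G = 288.1·(73.18 − 60)^(-0.07551) = 288.1·13.18^(-0.07551) = 288.1·0.82307 = 237.126.
B = 255 by definition for t > 66.
Rounded: (234, 237, 255).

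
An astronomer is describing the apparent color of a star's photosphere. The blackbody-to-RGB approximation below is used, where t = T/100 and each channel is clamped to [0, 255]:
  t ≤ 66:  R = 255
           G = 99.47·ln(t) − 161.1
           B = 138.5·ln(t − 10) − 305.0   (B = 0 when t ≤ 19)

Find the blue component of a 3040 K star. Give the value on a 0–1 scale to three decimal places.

0.442

t = 3040/100 = 30.4; the t ≤ 66 branch applies.
B = 138.5·ln(30.4 − 10) − 305.0 = 138.5·ln 20.4 − 305.0 = 138.5·3.0155 − 305.0 = 112.652.
On a 0–1 scale: 112.652/255 = 0.4418 → 0.442.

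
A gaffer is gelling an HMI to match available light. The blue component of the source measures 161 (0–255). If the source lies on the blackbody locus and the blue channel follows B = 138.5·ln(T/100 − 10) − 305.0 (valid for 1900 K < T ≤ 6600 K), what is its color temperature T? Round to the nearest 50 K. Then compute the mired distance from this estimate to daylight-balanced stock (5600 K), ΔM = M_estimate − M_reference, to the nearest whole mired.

ln(t − 10) = (161 + 305.0) / 138.5 = 3.3646.
t − 10 = e^3.3646 = 28.923, so t = 38.923.
T = 100·t = 3892 K → 3900 K to the nearest 50 K.
M_estimate = 10⁶/3900 = 256.41; M_reference = 10⁶/5600 = 178.57.
ΔM = 256.41 − 178.57 = 77.84 → +78 mireds.

+78 mireds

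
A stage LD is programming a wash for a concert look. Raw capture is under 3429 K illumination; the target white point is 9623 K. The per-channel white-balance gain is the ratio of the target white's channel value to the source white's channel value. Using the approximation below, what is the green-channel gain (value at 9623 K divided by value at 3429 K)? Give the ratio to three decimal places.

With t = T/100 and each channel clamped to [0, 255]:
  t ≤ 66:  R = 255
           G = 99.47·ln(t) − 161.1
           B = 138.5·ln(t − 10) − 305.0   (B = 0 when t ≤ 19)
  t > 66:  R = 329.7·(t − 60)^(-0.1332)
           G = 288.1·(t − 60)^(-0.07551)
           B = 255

At 3429 K (t = 34.29):
  G = 99.47·ln 34.29 − 161.1 = 99.47·3.5349 − 161.1 = 190.512.
At 9623 K (t = 96.23):
  G = 288.1·(96.23 − 60)^(-0.07551) = 288.1·36.23^(-0.07551) = 288.1·0.76256 = 219.694.
Gain = 219.694 / 190.512 = 1.1532 → 1.153.

1.153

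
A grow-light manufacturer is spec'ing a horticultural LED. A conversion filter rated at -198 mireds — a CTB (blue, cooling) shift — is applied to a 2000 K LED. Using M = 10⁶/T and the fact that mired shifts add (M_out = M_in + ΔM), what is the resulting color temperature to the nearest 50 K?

3300 K

M_in = 10⁶/2000 = 500.00 mireds.
M_out = 500.00 + (-198) = 302.00 mireds.
T_out = 10⁶/302.00 = 3311.3 K → 3300 K.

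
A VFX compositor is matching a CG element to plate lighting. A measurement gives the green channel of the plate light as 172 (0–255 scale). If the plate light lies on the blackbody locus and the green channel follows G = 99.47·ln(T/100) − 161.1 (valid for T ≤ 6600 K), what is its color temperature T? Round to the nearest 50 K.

ln t = (172 + 161.1) / 99.47 = 3.3487.
t = e^3.3487 = 28.467.
T = 100·t = 2847 K → 2850 K to the nearest 50 K.

2850 K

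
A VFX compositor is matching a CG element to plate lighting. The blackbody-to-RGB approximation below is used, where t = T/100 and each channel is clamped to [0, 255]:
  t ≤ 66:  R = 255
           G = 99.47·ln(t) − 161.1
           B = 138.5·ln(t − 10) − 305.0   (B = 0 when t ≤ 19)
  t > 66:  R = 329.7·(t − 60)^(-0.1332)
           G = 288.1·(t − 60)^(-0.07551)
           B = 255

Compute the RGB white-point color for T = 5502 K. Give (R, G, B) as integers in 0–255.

(255, 238, 222)

t = 5502/100 = 55.02; the t ≤ 66 branch applies.
R = 255 by definition for t ≤ 66.
G = 99.47·ln 55.02 − 161.1 = 99.47·4.0077 − 161.1 = 237.546.
B = 138.5·ln(55.02 − 10) − 305.0 = 138.5·ln 45.02 − 305.0 = 138.5·3.8071 − 305.0 = 222.284.
Rounded: (255, 238, 222).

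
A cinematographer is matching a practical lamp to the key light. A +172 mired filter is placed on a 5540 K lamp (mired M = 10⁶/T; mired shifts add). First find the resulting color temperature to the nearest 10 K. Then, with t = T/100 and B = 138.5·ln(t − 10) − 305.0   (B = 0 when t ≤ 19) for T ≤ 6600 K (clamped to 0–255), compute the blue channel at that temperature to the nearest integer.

98

M_in = 10⁶/5540 = 180.51; M_out = 180.51 + (+172) = 352.51.
T_out = 10⁶/352.51 = 2836.8 K → 2840 K; t = 28.4.
B = 138.5·ln(28.4 − 10) − 305.0 = 138.5·ln 18.4 − 305.0 = 138.5·2.9124 − 305.0 = 98.361.
Rounded: 98.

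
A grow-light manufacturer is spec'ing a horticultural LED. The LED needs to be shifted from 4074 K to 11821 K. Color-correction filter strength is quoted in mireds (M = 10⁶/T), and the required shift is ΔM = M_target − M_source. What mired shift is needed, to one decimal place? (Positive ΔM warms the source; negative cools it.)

-160.9 mireds

M_source = 10⁶/4074 = 245.459; M_target = 10⁶/11821 = 84.595.
ΔM = 84.595 − 245.459 = -160.864 → -160.9 mireds, a cooling shift.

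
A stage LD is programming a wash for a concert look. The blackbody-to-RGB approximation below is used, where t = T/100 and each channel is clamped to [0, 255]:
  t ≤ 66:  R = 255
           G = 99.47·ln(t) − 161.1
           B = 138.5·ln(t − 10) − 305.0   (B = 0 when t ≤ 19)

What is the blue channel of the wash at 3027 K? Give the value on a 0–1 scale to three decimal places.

0.438

t = 3027/100 = 30.27; the t ≤ 66 branch applies.
B = 138.5·ln(30.27 − 10) − 305.0 = 138.5·ln 20.27 − 305.0 = 138.5·3.0091 − 305.0 = 111.766.
On a 0–1 scale: 111.766/255 = 0.4383 → 0.438.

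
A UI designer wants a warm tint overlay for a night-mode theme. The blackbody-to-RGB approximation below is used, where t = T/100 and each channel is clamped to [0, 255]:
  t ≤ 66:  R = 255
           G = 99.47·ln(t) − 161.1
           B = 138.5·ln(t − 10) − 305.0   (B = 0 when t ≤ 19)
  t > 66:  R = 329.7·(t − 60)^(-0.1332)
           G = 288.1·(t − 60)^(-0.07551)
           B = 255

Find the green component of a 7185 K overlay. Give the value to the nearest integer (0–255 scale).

239

t = 7185/100 = 71.85; the t > 66 branch applies.
G = 288.1·(71.85 − 60)^(-0.07551) = 288.1·11.85^(-0.07551) = 288.1·0.82970 = 239.038.
Rounded: 239.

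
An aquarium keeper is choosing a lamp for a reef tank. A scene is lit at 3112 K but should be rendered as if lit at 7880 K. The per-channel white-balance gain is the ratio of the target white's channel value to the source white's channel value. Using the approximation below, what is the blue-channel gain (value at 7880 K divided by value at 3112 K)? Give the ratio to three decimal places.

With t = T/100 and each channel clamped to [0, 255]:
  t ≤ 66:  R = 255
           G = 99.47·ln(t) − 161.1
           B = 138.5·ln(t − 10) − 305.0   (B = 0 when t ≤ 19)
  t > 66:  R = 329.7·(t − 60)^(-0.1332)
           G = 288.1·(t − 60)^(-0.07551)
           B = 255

2.171

At 3112 K (t = 31.12):
  B = 138.5·ln(31.12 − 10) − 305.0 = 138.5·ln 21.12 − 305.0 = 138.5·3.0502 − 305.0 = 117.456.
At 7880 K (t = 78.8):
  B = 255 by definition for t > 66.
Gain = 255.000 / 117.456 = 2.1710 → 2.171.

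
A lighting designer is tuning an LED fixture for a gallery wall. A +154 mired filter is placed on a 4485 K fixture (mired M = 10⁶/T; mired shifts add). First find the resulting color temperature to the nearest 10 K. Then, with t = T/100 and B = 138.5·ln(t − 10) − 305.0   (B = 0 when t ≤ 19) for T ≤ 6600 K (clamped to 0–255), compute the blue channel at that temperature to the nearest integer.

M_in = 10⁶/4485 = 222.97; M_out = 222.97 + (+154) = 376.97.
T_out = 10⁶/376.97 = 2652.8 K → 2650 K; t = 26.5.
B = 138.5·ln(26.5 − 10) − 305.0 = 138.5·ln 16.5 − 305.0 = 138.5·2.8034 − 305.0 = 83.265.
Rounded: 83.

83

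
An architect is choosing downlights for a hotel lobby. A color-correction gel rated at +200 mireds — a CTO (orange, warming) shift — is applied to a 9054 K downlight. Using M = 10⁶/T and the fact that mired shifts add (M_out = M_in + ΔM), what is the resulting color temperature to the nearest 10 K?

3220 K

M_in = 10⁶/9054 = 110.45 mireds.
M_out = 110.45 + (+200) = 310.45 mireds.
T_out = 10⁶/310.45 = 3221.1 K → 3220 K.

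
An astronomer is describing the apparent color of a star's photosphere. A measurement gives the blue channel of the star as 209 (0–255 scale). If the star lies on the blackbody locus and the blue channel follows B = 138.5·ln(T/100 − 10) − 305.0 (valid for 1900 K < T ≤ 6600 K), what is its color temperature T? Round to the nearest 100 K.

ln(t − 10) = (209 + 305.0) / 138.5 = 3.7112.
t − 10 = e^3.7112 = 40.903, so t = 50.903.
T = 100·t = 5090 K → 5100 K to the nearest 100 K.

5100 K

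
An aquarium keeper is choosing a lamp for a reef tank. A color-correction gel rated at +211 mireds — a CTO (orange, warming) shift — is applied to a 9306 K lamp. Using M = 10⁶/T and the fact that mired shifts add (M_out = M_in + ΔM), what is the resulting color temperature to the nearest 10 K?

3140 K

M_in = 10⁶/9306 = 107.46 mireds.
M_out = 107.46 + (+211) = 318.46 mireds.
T_out = 10⁶/318.46 = 3140.1 K → 3140 K.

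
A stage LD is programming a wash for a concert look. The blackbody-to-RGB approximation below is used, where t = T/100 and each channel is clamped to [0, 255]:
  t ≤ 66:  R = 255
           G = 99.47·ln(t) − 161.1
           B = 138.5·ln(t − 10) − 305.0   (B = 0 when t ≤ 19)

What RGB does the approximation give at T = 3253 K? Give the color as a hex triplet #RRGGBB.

#FFB97E

t = 3253/100 = 32.53; the t ≤ 66 branch applies.
R = 255 by definition for t ≤ 66.
G = 99.47·ln 32.53 − 161.1 = 99.47·3.4822 − 161.1 = 185.271.
B = 138.5·ln(32.53 − 10) − 305.0 = 138.5·ln 22.53 − 305.0 = 138.5·3.1148 − 305.0 = 126.406.
Rounded: (255, 185, 126).
In hex: #FFB97E.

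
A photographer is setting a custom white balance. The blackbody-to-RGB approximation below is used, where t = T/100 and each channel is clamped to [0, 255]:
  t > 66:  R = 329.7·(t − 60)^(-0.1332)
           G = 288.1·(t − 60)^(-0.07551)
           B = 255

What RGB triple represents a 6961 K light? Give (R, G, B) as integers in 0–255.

(244, 243, 255)

t = 6961/100 = 69.61; the t > 66 branch applies.
R = 329.7·(69.61 − 60)^(-0.1332) = 329.7·9.61^(-0.1332) = 329.7·0.73978 = 243.905.
G = 288.1·(69.61 − 60)^(-0.07551) = 288.1·9.61^(-0.07551) = 288.1·0.84294 = 242.850.
B = 255 by definition for t > 66.
Rounded: (244, 243, 255).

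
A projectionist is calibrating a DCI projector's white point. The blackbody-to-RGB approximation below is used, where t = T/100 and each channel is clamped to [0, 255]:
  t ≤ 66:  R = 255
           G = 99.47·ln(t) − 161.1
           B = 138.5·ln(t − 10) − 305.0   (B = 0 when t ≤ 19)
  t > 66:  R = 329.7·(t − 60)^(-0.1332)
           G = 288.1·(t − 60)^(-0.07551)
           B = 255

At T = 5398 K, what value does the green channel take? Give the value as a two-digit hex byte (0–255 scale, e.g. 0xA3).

t = 5398/100 = 53.98; the t ≤ 66 branch applies.
G = 99.47·ln 53.98 − 161.1 = 99.47·3.9886 − 161.1 = 235.647.
Rounded: 236; in hex, 0xEC.

0xEC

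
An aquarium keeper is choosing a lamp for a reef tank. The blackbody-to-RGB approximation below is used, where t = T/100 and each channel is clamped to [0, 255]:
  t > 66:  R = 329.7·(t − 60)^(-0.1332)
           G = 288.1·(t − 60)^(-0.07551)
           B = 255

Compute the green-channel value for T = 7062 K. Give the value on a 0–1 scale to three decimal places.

t = 7062/100 = 70.62; the t > 66 branch applies.
G = 288.1·(70.62 − 60)^(-0.07551) = 288.1·10.62^(-0.07551) = 288.1·0.83660 = 241.024.
On a 0–1 scale: 241.024/255 = 0.9452 → 0.945.

0.945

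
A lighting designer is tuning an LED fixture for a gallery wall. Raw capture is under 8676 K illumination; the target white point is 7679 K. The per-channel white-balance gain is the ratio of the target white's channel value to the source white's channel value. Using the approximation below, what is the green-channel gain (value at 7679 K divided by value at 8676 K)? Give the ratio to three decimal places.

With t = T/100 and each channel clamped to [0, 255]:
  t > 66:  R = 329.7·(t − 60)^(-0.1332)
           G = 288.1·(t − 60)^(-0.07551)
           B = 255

1.036

At 8676 K (t = 86.76):
  G = 288.1·(86.76 − 60)^(-0.07551) = 288.1·26.76^(-0.07551) = 288.1·0.78021 = 224.778.
At 7679 K (t = 76.79):
  G = 288.1·(76.79 − 60)^(-0.07551) = 288.1·16.79^(-0.07551) = 288.1·0.80816 = 232.830.
Gain = 232.830 / 224.778 = 1.0358 → 1.036.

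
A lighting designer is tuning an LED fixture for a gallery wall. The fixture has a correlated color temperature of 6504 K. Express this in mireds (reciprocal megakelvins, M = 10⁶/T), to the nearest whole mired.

M = 10⁶ / 6504 = 153.752 → 154 mireds.

154 mireds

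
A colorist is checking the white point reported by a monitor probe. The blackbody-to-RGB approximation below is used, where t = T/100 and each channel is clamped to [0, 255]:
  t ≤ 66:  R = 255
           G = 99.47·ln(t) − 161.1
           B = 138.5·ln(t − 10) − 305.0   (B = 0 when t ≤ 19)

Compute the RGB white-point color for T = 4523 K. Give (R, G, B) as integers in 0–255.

t = 4523/100 = 45.23; the t ≤ 66 branch applies.
R = 255 by definition for t ≤ 66.
G = 99.47·ln 45.23 − 161.1 = 99.47·3.8118 − 161.1 = 218.056.
B = 138.5·ln(45.23 − 10) − 305.0 = 138.5·ln 35.23 − 305.0 = 138.5·3.5619 − 305.0 = 188.323.
Rounded: (255, 218, 188).

(255, 218, 188)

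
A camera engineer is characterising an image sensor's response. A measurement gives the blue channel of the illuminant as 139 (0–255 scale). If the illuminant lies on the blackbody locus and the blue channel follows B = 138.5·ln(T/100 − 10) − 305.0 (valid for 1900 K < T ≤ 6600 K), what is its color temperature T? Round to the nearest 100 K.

3500 K

ln(t − 10) = (139 + 305.0) / 138.5 = 3.2058.
t − 10 = e^3.2058 = 24.675, so t = 34.675.
T = 100·t = 3467 K → 3500 K to the nearest 100 K.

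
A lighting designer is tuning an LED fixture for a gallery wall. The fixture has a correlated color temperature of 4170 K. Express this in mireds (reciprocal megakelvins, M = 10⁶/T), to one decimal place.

239.8 mireds

M = 10⁶ / 4170 = 239.808 → 239.8 mireds.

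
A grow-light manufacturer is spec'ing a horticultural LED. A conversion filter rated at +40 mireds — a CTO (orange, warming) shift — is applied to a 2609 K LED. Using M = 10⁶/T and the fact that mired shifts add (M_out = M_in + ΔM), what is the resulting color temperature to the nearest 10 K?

M_in = 10⁶/2609 = 383.29 mireds.
M_out = 383.29 + (+40) = 423.29 mireds.
T_out = 10⁶/423.29 = 2362.5 K → 2360 K.

2360 K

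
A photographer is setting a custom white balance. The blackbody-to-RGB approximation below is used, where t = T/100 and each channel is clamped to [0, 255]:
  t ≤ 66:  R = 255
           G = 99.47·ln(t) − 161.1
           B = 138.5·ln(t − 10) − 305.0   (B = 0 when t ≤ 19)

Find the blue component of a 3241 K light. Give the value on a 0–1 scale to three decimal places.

0.493

t = 3241/100 = 32.41; the t ≤ 66 branch applies.
B = 138.5·ln(32.41 − 10) − 305.0 = 138.5·ln 22.41 − 305.0 = 138.5·3.1095 − 305.0 = 125.667.
On a 0–1 scale: 125.667/255 = 0.4928 → 0.493.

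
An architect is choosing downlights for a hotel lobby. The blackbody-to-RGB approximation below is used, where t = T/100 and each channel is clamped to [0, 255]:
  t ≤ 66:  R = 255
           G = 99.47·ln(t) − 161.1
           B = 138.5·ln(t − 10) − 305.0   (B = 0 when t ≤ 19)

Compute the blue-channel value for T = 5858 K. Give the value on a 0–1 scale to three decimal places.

0.913

t = 5858/100 = 58.58; the t ≤ 66 branch applies.
B = 138.5·ln(58.58 − 10) − 305.0 = 138.5·ln 48.58 − 305.0 = 138.5·3.8832 − 305.0 = 232.825.
On a 0–1 scale: 232.825/255 = 0.9130 → 0.913.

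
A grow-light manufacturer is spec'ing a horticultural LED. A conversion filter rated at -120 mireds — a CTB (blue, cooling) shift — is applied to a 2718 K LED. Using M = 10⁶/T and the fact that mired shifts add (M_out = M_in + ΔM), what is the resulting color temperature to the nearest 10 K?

M_in = 10⁶/2718 = 367.92 mireds.
M_out = 367.92 + (-120) = 247.92 mireds.
T_out = 10⁶/247.92 = 4033.6 K → 4030 K.

4030 K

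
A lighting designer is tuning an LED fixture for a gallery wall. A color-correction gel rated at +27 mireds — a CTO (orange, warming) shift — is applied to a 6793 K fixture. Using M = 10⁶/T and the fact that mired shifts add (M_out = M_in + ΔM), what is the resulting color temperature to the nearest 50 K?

M_in = 10⁶/6793 = 147.21 mireds.
M_out = 147.21 + (+27) = 174.21 mireds.
T_out = 10⁶/174.21 = 5740.2 K → 5750 K.

5750 K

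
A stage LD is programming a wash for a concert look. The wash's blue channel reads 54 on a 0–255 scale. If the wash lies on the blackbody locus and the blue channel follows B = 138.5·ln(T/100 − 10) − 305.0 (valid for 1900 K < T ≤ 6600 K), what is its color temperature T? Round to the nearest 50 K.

ln(t − 10) = (54 + 305.0) / 138.5 = 2.5921.
t − 10 = e^2.5921 = 13.357, so t = 23.357.
T = 100·t = 2336 K → 2350 K to the nearest 50 K.

2350 K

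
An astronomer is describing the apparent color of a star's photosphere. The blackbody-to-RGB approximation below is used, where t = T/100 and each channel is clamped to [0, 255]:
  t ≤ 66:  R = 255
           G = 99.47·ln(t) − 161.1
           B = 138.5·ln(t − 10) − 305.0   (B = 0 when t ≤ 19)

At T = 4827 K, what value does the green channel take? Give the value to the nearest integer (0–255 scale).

t = 4827/100 = 48.27; the t ≤ 66 branch applies.
G = 99.47·ln 48.27 − 161.1 = 99.47·3.8768 − 161.1 = 224.526.
Rounded: 225.

225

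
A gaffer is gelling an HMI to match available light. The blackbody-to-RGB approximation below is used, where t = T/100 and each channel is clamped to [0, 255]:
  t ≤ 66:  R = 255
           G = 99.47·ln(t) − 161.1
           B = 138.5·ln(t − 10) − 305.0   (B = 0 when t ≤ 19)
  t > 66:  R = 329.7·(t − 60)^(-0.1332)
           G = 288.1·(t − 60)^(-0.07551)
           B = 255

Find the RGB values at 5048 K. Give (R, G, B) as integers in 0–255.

(255, 229, 208)

t = 5048/100 = 50.48; the t ≤ 66 branch applies.
R = 255 by definition for t ≤ 66.
G = 99.47·ln 50.48 − 161.1 = 99.47·3.9216 − 161.1 = 228.979.
B = 138.5·ln(50.48 − 10) − 305.0 = 138.5·ln 40.48 − 305.0 = 138.5·3.7008 − 305.0 = 207.562.
Rounded: (255, 229, 208).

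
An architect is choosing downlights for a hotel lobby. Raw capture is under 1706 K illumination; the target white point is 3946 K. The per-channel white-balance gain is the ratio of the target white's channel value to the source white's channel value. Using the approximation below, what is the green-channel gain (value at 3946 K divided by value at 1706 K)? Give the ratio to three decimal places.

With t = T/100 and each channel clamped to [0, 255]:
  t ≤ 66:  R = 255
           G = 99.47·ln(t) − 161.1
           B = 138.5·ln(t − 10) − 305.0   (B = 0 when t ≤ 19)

1.689

At 1706 K (t = 17.06):
  G = 99.47·ln 17.06 − 161.1 = 99.47·2.8367 − 161.1 = 121.070.
At 3946 K (t = 39.46):
  G = 99.47·ln 39.46 − 161.1 = 99.47·3.6753 − 161.1 = 204.481.
Gain = 204.481 / 121.070 = 1.6889 → 1.689.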